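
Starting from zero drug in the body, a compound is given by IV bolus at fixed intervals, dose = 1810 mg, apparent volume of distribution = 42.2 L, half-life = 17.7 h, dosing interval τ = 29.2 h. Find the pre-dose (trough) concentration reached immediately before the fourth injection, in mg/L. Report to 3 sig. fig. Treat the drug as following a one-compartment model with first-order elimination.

C₀ per dose = Dose / Vd = 1810 / 42.2 = 42.89 mg/L
k = ln2 / t½ = 0.693147 / 17.7 = 0.03916 h⁻¹
Fraction remaining after one interval: r = e^(−kτ) = e^(−0.03916 × 29.2) = 0.3187
Before dose 4, 3 doses have been given (aged 1τ, 2τ, 3τ).
C_trough = C₀ × (r + r² + … + r^3) = C₀ × r(1−r^3)/(1−r)
        = 42.89 × 0.3187 × (1 − 0.03237) / (1 − 0.3187) = 19.41 mg/L

19.4 mg/L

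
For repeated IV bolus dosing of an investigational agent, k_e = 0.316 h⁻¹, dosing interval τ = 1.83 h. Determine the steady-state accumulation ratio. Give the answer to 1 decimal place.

e^(−kτ) = e^(−0.3160 × 1.83) = 0.5609
Accumulation ratio R = 1 / (1 − e^(−kτ)) = 1 / (1 − 0.5609) = 2.277

2.3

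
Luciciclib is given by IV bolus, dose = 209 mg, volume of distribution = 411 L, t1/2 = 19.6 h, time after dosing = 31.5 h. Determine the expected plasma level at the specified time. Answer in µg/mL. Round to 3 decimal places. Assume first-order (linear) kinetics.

0.167 µg/mL

C₀ = Dose / Vd = 209.0 / 411 = 0.5085 mg/L
k = ln2 / t½ = 0.693147 / 19.6 = 0.03536 h⁻¹
C = C₀ · e^(−k·t) = 0.5085 × e^(−0.03536 × 31.5)
  = 0.5085 × 0.3283 = 0.1669 mg/L
(0.1669 mg/L = 0.1669 µg/mL)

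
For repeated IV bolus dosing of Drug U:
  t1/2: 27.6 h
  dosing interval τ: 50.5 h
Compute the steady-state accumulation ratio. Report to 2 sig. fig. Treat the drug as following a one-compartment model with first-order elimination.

1.4

k = ln2 / t½ = 0.693147 / 27.6 = 0.02511 h⁻¹
e^(−kτ) = e^(−0.02511 × 50.5) = 0.2814
Accumulation ratio R = 1 / (1 − e^(−kτ)) = 1 / (1 − 0.2814) = 1.392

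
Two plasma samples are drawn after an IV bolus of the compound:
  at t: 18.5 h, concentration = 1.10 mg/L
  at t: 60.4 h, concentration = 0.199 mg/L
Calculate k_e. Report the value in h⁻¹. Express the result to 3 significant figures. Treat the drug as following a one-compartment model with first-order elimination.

0.0408 h⁻¹

k = ln(C₁/C₂) / (t₂ − t₁) = ln(1.10/0.199) / (60.4 − 18.5)
  = 1.710 / 41.90 = 0.04081 h⁻¹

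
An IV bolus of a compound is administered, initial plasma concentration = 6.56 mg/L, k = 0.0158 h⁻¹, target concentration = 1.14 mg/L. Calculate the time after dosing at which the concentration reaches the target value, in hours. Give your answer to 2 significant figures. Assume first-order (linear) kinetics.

110 h

t = ln(C₀ / C) / k = ln(6.560 / 1.14) / 0.01580
  = ln(5.754) / 0.01580 = 1.750 / 0.01580 = 110.8 h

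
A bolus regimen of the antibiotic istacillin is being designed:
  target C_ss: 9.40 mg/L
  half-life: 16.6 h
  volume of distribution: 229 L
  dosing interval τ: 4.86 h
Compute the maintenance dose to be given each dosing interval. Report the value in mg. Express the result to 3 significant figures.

k = ln2 / t½ = 0.693147 / 16.6 = 0.04176 h⁻¹
CL = k × Vd = 0.04176 × 229 = 9.563 L/h
At steady state, Dose/τ = Css × CL.
Dose = Css × CL × τ = 9.40 × 9.563 × 4.86 = 436.9 mg

437 mg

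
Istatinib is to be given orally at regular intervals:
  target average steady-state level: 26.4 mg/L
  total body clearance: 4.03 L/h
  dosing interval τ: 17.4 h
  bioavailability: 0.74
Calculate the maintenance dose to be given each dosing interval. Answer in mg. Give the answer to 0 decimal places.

2502 mg

At steady state, F × (Dose/τ) = Css × CL.
Dose = Css × CL × τ / F = 26.4 × 4.030 × 17.4 / 0.74 = 2502 mg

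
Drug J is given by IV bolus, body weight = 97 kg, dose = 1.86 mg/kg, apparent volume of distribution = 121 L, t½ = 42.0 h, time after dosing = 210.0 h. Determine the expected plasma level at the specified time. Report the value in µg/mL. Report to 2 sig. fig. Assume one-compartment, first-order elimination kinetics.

0.047 µg/mL

Total dose = 1.86 × 97 = 180.4 mg
C₀ = Dose / Vd = 180.4 / 121 = 1.491 mg/L
k = ln2 / t½ = 0.693147 / 42.0 = 0.01650 h⁻¹
t / t½ = 210.0 / 42.0 = 5 half-lives
C = C₀ × (1/2)^5 = 1.491 × 0.03125 = 0.04659 mg/L
(0.04659 mg/L = 0.04659 µg/mL)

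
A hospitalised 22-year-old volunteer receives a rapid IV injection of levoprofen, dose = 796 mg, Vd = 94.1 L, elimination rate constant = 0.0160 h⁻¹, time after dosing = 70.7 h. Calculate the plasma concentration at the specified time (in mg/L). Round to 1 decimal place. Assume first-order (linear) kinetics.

C₀ = Dose / Vd = 796.0 / 94.1 = 8.459 mg/L
C = C₀ · e^(−k·t) = 8.459 × e^(−0.01600 × 70.7)
  = 8.459 × 0.3226 = 2.729 mg/L

2.7 mg/L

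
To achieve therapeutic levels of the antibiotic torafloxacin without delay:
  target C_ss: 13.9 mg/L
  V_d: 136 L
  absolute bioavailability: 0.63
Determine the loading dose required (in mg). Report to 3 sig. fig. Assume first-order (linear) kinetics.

3000 mg

LD = Css × Vd / F = 13.9 × 136 / 0.63 = 3001 mg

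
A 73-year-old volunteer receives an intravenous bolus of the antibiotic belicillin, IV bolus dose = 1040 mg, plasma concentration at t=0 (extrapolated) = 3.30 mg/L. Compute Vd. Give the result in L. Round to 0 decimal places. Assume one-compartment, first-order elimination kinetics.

315 L

Vd = Dose / C₀ = 1040 / 3.30 = 315.2 L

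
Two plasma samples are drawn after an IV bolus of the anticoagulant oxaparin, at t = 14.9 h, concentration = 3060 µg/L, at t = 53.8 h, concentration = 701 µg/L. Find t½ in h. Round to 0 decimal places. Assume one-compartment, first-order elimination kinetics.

k = ln(C₁/C₂) / (t₂ − t₁) = ln(3060/701) / (53.8 − 14.9)
  = 1.474 / 38.90 = 0.03789 h⁻¹
t½ = ln2 / k = 0.693147 / 0.03789 = 18.29 h

18 h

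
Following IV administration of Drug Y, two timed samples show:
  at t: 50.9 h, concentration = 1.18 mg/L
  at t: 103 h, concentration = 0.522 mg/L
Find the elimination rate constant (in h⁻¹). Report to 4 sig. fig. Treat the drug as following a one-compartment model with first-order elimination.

k = ln(C₁/C₂) / (t₂ − t₁) = ln(1.18/0.522) / (103 − 50.9)
  = 0.8156 / 52.10 = 0.01565 h⁻¹

0.01565 h⁻¹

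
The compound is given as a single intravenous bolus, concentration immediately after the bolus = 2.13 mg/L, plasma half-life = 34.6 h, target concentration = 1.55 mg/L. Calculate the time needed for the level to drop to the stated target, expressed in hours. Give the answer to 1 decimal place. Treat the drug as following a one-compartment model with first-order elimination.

15.9 h

k = ln2 / t½ = 0.693147 / 34.6 = 0.02003 h⁻¹
t = ln(C₀ / C) / k = ln(2.130 / 1.55) / 0.02003
  = ln(1.374) / 0.02003 = 0.3177 / 0.02003 = 15.86 h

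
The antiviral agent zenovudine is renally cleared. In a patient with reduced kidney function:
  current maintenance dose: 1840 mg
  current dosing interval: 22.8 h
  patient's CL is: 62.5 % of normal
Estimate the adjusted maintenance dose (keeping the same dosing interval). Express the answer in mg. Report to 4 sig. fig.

1150 mg

To keep the same average steady-state level, dosing rate must scale with clearance.
CL ratio = 62.5 / 100 = 0.6250
New dose (same interval) = 1840 × 0.6250 = 1150 mg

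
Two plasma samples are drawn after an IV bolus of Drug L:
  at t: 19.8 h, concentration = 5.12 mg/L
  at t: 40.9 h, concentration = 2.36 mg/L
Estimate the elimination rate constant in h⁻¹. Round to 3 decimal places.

0.037 h⁻¹

k = ln(C₁/C₂) / (t₂ − t₁) = ln(5.12/2.36) / (40.9 − 19.8)
  = 0.7745 / 21.10 = 0.03671 h⁻¹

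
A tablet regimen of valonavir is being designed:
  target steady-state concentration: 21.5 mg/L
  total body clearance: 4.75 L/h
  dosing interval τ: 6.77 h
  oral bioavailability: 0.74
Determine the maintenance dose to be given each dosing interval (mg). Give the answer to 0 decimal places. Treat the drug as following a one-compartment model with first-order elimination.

934 mg

At steady state, F × (Dose/τ) = Css × CL.
Dose = Css × CL × τ / F = 21.5 × 4.750 × 6.77 / 0.74 = 934.3 mg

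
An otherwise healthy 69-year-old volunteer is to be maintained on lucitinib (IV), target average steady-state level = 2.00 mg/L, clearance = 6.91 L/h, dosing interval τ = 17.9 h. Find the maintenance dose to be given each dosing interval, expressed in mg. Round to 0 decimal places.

247 mg

At steady state, Dose/τ = Css × CL.
Dose = Css × CL × τ = 2.00 × 6.910 × 17.9 = 247.4 mg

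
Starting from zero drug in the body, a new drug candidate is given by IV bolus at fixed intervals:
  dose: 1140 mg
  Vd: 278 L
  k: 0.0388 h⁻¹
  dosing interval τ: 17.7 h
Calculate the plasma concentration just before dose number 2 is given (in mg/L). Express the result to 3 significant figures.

2.06 mg/L

C₀ per dose = Dose / Vd = 1140 / 278 = 4.101 mg/L
Fraction remaining after one interval: r = e^(−kτ) = e^(−0.03880 × 17.7) = 0.5032
Before dose 2, 1 dose has been given (aged 1τ).
C_trough = C₀ × r = 4.101 × 0.5032 = 2.064 mg/L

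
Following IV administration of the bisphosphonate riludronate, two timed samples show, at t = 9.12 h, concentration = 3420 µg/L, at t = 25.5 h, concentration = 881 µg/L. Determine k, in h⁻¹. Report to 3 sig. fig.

k = ln(C₁/C₂) / (t₂ − t₁) = ln(3420/881) / (25.5 − 9.12)
  = 1.356 / 16.38 = 0.08278 h⁻¹

0.0828 h⁻¹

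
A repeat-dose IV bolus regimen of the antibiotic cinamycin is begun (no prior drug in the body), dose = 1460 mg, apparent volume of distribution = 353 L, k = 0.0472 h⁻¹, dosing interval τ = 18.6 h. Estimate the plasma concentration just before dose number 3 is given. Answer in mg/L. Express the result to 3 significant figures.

C₀ per dose = Dose / Vd = 1460 / 353 = 4.136 mg/L
Fraction remaining after one interval: r = e^(−kτ) = e^(−0.04720 × 18.6) = 0.4156
Before dose 3, 2 doses have been given (aged 1τ, 2τ).
C_trough = C₀ × (r + r²) = 4.136 × (0.4156 + 0.1727) = 2.433 mg/L

2.43 mg/L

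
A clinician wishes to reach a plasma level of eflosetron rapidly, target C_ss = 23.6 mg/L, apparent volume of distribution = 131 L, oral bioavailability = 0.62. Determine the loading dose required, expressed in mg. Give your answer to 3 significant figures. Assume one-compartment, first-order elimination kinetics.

LD = Css × Vd / F = 23.6 × 131 / 0.62 = 4986 mg

4990 mg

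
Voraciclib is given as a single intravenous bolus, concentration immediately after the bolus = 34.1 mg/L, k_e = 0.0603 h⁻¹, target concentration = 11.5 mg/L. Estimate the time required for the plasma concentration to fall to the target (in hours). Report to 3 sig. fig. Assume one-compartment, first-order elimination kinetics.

t = ln(C₀ / C) / k = ln(34.10 / 11.5) / 0.06030
  = ln(2.965) / 0.06030 = 1.087 / 0.06030 = 18.03 h

18.0 h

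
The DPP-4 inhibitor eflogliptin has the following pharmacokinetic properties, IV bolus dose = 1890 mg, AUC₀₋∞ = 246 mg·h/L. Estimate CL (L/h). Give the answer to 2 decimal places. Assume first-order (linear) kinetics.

CL = Dose / AUC = 1890 / 246 = 7.683 L/h

7.68 L/h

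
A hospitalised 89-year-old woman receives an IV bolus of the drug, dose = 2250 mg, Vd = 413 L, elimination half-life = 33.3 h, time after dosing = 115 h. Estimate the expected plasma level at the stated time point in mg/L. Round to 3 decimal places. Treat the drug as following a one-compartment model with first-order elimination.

0.497 mg/L

C₀ = Dose / Vd = 2250 / 413 = 5.448 mg/L
k = ln2 / t½ = 0.693147 / 33.3 = 0.02082 h⁻¹
C = C₀ · e^(−k·t) = 5.448 × e^(−0.02082 × 115)
  = 5.448 × 0.09124 = 0.4971 mg/L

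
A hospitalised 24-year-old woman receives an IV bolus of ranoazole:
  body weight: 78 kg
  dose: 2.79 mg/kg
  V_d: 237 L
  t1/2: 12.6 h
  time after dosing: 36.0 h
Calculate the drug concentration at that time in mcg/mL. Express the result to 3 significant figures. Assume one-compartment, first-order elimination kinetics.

0.127 mcg/mL

Total dose = 2.79 × 78 = 217.6 mg
C₀ = Dose / Vd = 217.6 / 237 = 0.9181 mg/L
k = ln2 / t½ = 0.693147 / 12.6 = 0.05501 h⁻¹
C = C₀ · e^(−k·t) = 0.9181 × e^(−0.05501 × 36.0)
  = 0.9181 × 0.1380 = 0.1267 mg/L
(0.1267 mg/L = 0.1267 mcg/mL)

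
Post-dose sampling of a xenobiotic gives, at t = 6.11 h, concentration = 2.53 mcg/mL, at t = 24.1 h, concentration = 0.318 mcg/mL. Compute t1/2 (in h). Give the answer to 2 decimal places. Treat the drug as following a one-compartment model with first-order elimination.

k = ln(C₁/C₂) / (t₂ − t₁) = ln(2.53/0.318) / (24.1 − 6.11)
  = 2.074 / 17.99 = 0.1153 h⁻¹
t½ = ln2 / k = 0.693147 / 0.1153 = 6.012 h

6.01 h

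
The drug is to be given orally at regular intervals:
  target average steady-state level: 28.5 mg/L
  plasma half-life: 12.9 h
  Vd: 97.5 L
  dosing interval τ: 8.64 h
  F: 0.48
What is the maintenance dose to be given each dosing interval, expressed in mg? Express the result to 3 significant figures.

2690 mg

k = ln2 / t½ = 0.693147 / 12.9 = 0.05373 h⁻¹
CL = k × Vd = 0.05373 × 97.5 = 5.239 L/h
At steady state, F × (Dose/τ) = Css × CL.
Dose = Css × CL × τ / F = 28.5 × 5.239 × 8.64 / 0.48 = 2688 mg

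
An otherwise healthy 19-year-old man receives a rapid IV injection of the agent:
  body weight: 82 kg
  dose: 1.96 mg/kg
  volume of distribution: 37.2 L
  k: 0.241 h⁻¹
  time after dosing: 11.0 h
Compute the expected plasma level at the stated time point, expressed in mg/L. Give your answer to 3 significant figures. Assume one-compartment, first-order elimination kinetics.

Total dose = 1.96 × 82 = 160.7 mg
C₀ = Dose / Vd = 160.7 / 37.2 = 4.320 mg/L
C = C₀ · e^(−k·t) = 4.320 × e^(−0.2410 × 11.0)
  = 4.320 × 0.07058 = 0.3049 mg/L

0.305 mg/L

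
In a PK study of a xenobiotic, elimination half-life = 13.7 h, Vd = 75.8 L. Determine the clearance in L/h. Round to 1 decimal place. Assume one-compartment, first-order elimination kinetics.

k = ln2 / t½ = 0.693147 / 13.7 = 0.05059 h⁻¹
CL = k × Vd = 0.05059 × 75.8 = 3.835 L/h

3.8 L/h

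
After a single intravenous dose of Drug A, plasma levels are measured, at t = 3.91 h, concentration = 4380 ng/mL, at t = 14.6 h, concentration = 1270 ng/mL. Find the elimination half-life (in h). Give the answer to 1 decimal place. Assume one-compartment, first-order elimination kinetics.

6.0 h

k = ln(C₁/C₂) / (t₂ − t₁) = ln(4380/1270) / (14.6 − 3.91)
  = 1.238 / 10.69 = 0.1158 h⁻¹
t½ = ln2 / k = 0.693147 / 0.1158 = 5.986 h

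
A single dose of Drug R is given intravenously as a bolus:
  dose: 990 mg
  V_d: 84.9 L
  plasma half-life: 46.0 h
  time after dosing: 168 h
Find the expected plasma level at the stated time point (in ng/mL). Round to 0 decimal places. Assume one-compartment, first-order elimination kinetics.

927 ng/mL

C₀ = Dose / Vd = 990.0 / 84.9 = 11.66 mg/L
k = ln2 / t½ = 0.693147 / 46.0 = 0.01507 h⁻¹
C = C₀ · e^(−k·t) = 11.66 × e^(−0.01507 × 168)
  = 11.66 × 0.07952 = 0.9272 mg/L
Convert: 0.9272 mg/L × 1000 = 927.2 ng/mL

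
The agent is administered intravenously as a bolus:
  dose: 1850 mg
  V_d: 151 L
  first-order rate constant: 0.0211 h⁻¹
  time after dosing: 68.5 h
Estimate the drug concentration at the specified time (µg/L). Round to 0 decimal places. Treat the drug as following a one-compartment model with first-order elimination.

2887 µg/L

C₀ = Dose / Vd = 1850 / 151 = 12.25 mg/L
C = C₀ · e^(−k·t) = 12.25 × e^(−0.02110 × 68.5)
  = 12.25 × 0.2357 = 2.887 mg/L
Convert: 2.887 mg/L × 1000 = 2887 µg/L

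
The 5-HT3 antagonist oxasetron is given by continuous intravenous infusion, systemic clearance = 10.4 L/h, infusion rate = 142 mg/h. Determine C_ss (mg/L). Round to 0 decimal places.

At steady state Css = R₀ / CL = 142 / 10.40 = 13.65 mg/L

14 mg/L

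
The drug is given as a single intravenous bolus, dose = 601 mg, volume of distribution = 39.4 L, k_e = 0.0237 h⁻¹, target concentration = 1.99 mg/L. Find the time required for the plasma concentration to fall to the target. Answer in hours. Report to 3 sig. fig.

85.9 h

C₀ = Dose / Vd = 601.0 / 39.4 = 15.25 mg/L
t = ln(C₀ / C) / k = ln(15.25 / 1.99) / 0.02370
  = ln(7.663) / 0.02370 = 2.036 / 0.02370 = 85.91 h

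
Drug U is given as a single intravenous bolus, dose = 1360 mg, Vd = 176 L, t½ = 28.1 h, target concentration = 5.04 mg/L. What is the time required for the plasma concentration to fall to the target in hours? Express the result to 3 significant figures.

C₀ = Dose / Vd = 1360 / 176 = 7.727 mg/L
k = ln2 / t½ = 0.693147 / 28.1 = 0.02467 h⁻¹
t = ln(C₀ / C) / k = ln(7.727 / 5.04) / 0.02467
  = ln(1.533) / 0.02467 = 0.4272 / 0.02467 = 17.32 h

17.3 h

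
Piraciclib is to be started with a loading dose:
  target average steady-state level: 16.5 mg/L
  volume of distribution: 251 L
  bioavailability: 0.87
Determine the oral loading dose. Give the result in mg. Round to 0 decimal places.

LD = Css × Vd / F = 16.5 × 251 / 0.87 = 4760 mg

4760 mg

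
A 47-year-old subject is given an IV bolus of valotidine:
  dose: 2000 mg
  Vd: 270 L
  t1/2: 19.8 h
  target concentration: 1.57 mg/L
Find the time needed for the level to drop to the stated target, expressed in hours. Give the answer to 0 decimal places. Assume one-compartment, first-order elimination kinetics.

C₀ = Dose / Vd = 2000 / 270 = 7.407 mg/L
k = ln2 / t½ = 0.693147 / 19.8 = 0.03501 h⁻¹
t = ln(C₀ / C) / k = ln(7.407 / 1.57) / 0.03501
  = ln(4.718) / 0.03501 = 1.551 / 0.03501 = 44.30 h

44 h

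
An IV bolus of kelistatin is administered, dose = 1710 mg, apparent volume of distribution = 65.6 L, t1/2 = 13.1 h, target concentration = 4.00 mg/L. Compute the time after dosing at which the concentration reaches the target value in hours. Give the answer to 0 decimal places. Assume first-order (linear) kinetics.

35 h

C₀ = Dose / Vd = 1710 / 65.6 = 26.07 mg/L
k = ln2 / t½ = 0.693147 / 13.1 = 0.05291 h⁻¹
t = ln(C₀ / C) / k = ln(26.07 / 4.00) / 0.05291
  = ln(6.518) / 0.05291 = 1.875 / 0.05291 = 35.44 h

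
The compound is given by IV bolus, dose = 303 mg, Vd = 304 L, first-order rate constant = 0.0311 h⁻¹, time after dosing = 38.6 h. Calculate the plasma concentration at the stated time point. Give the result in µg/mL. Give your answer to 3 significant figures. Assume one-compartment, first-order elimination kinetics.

0.300 µg/mL

C₀ = Dose / Vd = 303.0 / 304 = 0.9967 mg/L
C = C₀ · e^(−k·t) = 0.9967 × e^(−0.03110 × 38.6)
  = 0.9967 × 0.3011 = 0.3001 mg/L
(0.3001 mg/L = 0.3001 µg/mL)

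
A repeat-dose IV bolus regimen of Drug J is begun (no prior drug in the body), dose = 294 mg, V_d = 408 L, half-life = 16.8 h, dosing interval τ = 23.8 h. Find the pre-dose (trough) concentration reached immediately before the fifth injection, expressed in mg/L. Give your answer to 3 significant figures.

0.423 mg/L

C₀ per dose = Dose / Vd = 294 / 408 = 0.7206 mg/L
k = ln2 / t½ = 0.693147 / 16.8 = 0.04126 h⁻¹
Fraction remaining after one interval: r = e^(−kτ) = e^(−0.04126 × 23.8) = 0.3746
Before dose 5, 4 doses have been given (aged 1τ, 2τ, 3τ, 4τ).
C_trough = C₀ × (r + r² + … + r^4) = C₀ × r(1−r^4)/(1−r)
        = 0.7206 × 0.3746 × (1 − 0.01969) / (1 − 0.3746) = 0.4231 mg/L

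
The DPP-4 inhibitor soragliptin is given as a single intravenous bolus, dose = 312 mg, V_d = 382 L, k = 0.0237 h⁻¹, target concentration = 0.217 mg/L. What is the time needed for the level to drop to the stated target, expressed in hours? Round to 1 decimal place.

55.9 h

C₀ = Dose / Vd = 312.0 / 382 = 0.8168 mg/L
t = ln(C₀ / C) / k = ln(0.8168 / 0.217) / 0.02370
  = ln(3.764) / 0.02370 = 1.325 / 0.02370 = 55.91 h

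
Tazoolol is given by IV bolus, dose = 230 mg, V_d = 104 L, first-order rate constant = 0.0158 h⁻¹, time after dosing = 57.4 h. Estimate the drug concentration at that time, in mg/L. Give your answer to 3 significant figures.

C₀ = Dose / Vd = 230.0 / 104 = 2.212 mg/L
C = C₀ · e^(−k·t) = 2.212 × e^(−0.01580 × 57.4)
  = 2.212 × 0.4038 = 0.8932 mg/L

0.893 mg/L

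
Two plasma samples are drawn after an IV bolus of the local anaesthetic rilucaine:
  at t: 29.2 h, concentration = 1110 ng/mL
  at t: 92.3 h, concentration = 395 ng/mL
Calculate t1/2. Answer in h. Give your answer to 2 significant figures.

42 h

k = ln(C₁/C₂) / (t₂ − t₁) = ln(1110/395) / (92.3 − 29.2)
  = 1.033 / 63.10 = 0.01637 h⁻¹
t½ = ln2 / k = 0.693147 / 0.01637 = 42.34 h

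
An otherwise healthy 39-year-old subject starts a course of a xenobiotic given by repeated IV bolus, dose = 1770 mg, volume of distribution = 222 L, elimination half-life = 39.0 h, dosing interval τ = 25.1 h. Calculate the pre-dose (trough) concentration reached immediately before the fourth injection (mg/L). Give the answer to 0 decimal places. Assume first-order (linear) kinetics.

C₀ per dose = Dose / Vd = 1770 / 222 = 7.973 mg/L
k = ln2 / t½ = 0.693147 / 39.0 = 0.01777 h⁻¹
Fraction remaining after one interval: r = e^(−kτ) = e^(−0.01777 × 25.1) = 0.6402
Before dose 4, 3 doses have been given (aged 1τ, 2τ, 3τ).
C_trough = C₀ × (r + r² + … + r^3) = C₀ × r(1−r^3)/(1−r)
        = 7.973 × 0.6402 × (1 − 0.2624) / (1 − 0.6402) = 10.46 mg/L

10 mg/L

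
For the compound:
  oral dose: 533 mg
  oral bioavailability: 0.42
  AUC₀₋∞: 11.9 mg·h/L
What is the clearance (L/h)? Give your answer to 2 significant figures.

CL = F·Dose / AUC = 0.42 × 533 / 11.9 = 18.81 L/h

19 L/h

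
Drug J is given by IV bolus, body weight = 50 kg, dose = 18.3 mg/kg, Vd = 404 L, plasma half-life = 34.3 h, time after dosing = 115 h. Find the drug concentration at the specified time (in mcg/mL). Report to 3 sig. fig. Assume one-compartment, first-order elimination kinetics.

0.222 mcg/mL

Total dose = 18.3 × 50 = 915.0 mg
C₀ = Dose / Vd = 915.0 / 404 = 2.265 mg/L
k = ln2 / t½ = 0.693147 / 34.3 = 0.02021 h⁻¹
C = C₀ · e^(−k·t) = 2.265 × e^(−0.02021 × 115)
  = 2.265 × 0.09787 = 0.2217 mg/L
(0.2217 mg/L = 0.2217 mcg/mL)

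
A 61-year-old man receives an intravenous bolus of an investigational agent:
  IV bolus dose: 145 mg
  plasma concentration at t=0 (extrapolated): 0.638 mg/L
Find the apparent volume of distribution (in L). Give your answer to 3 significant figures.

227 L

Vd = Dose / C₀ = 145.0 / 0.638 = 227.3 L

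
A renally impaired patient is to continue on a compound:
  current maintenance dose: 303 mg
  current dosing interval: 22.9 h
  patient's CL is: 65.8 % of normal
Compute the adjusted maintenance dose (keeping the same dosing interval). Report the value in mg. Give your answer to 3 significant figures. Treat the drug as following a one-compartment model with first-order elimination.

199 mg

To keep the same average steady-state level, dosing rate must scale with clearance.
CL ratio = 65.8 / 100 = 0.6580
New dose (same interval) = 303 × 0.6580 = 199.4 mg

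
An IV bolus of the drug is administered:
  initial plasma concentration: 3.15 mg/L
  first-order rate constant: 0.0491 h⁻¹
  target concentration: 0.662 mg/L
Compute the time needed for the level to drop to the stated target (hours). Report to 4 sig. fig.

31.77 h

t = ln(C₀ / C) / k = ln(3.150 / 0.662) / 0.04910
  = ln(4.758) / 0.04910 = 1.560 / 0.04910 = 31.77 h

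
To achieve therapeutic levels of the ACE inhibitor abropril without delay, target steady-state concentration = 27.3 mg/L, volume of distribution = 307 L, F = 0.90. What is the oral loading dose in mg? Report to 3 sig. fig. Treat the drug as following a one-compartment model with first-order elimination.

9310 mg

LD = Css × Vd / F = 27.3 × 307 / 0.90 = 9312 mg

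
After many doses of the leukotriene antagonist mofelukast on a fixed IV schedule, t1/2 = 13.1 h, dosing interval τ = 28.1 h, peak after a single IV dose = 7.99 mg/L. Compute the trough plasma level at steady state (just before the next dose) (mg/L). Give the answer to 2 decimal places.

2.33 mg/L

k = ln2 / t½ = 0.693147 / 13.1 = 0.05291 h⁻¹
e^(−kτ) = e^(−0.05291 × 28.1) = 0.2261
Accumulation ratio R = 1 / (1 − e^(−kτ)) = 1 / (1 − 0.2261) = 1.292
Steady-state trough = C₀ × R × e^(−kτ) = 7.99 × 1.292 × 0.2261 = 2.334 mg/L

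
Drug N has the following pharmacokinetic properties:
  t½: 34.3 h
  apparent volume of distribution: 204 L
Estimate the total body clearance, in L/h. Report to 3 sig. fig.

4.12 L/h

k = ln2 / t½ = 0.693147 / 34.3 = 0.02021 h⁻¹
CL = k × Vd = 0.02021 × 204 = 4.123 L/h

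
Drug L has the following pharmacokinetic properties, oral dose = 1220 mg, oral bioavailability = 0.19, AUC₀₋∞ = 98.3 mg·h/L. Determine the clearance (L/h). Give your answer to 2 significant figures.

2.4 L/h

CL = F·Dose / AUC = 0.19 × 1220 / 98.3 = 2.358 L/h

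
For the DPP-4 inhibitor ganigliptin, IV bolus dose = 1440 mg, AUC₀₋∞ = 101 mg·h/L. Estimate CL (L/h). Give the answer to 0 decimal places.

14 L/h

CL = Dose / AUC = 1440 / 101 = 14.26 L/h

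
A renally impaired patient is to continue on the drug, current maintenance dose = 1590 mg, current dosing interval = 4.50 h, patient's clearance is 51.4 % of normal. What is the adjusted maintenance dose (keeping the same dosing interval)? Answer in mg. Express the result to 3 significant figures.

To keep the same average steady-state level, dosing rate must scale with clearance.
CL ratio = 51.4 / 100 = 0.5140
New dose (same interval) = 1590 × 0.5140 = 817.3 mg

817 mg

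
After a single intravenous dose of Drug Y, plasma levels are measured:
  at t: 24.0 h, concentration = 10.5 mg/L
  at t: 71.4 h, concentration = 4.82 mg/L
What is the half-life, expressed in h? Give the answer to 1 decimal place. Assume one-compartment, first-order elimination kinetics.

k = ln(C₁/C₂) / (t₂ − t₁) = ln(10.5/4.82) / (71.4 − 24.0)
  = 0.7786 / 47.40 = 0.01643 h⁻¹
t½ = ln2 / k = 0.693147 / 0.01643 = 42.19 h

42.2 h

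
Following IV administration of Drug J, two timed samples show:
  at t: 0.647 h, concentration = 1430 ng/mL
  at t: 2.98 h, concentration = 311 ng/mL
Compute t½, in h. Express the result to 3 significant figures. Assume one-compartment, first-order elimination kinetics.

1.06 h

k = ln(C₁/C₂) / (t₂ − t₁) = ln(1430/311) / (2.98 − 0.647)
  = 1.526 / 2.333 = 0.6541 h⁻¹
t½ = ln2 / k = 0.693147 / 0.6541 = 1.060 h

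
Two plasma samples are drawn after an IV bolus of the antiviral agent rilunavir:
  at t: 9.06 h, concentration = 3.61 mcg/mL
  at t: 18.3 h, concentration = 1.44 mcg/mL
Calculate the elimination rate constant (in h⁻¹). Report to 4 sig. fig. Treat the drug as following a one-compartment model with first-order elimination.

0.09947 h⁻¹

k = ln(C₁/C₂) / (t₂ − t₁) = ln(3.61/1.44) / (18.3 − 9.06)
  = 0.9191 / 9.240 = 0.09947 h⁻¹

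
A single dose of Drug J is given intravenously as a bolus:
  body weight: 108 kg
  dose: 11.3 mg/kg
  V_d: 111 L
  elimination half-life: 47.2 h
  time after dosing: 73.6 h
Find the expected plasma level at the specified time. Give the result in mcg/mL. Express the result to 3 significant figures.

3.73 mcg/mL

Total dose = 11.3 × 108 = 1220 mg
C₀ = Dose / Vd = 1220 / 111 = 10.99 mg/L
k = ln2 / t½ = 0.693147 / 47.2 = 0.01469 h⁻¹
C = C₀ · e^(−k·t) = 10.99 × e^(−0.01469 × 73.6)
  = 10.99 × 0.3392 = 3.728 mg/L
(3.728 mg/L = 3.728 mcg/mL)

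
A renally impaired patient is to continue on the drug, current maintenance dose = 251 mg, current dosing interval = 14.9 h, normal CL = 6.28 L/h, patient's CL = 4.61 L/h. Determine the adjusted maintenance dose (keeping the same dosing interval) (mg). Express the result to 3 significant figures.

To keep the same average steady-state level, dosing rate must scale with clearance.
CL ratio = 4.61 / 6.28 = 0.7341
New dose (same interval) = 251 × 0.7341 = 184.3 mg

184 mg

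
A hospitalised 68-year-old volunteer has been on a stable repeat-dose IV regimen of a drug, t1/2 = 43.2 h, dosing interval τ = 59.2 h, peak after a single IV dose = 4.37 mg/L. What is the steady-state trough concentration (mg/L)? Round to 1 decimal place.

2.8 mg/L

k = ln2 / t½ = 0.693147 / 43.2 = 0.01605 h⁻¹
e^(−kτ) = e^(−0.01605 × 59.2) = 0.3867
Accumulation ratio R = 1 / (1 − e^(−kτ)) = 1 / (1 − 0.3867) = 1.631
Steady-state trough = C₀ × R × e^(−kτ) = 4.37 × 1.631 × 0.3867 = 2.756 mg/L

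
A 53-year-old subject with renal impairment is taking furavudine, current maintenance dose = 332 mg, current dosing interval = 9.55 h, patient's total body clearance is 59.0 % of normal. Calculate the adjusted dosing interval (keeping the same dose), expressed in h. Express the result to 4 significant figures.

16.19 h

To keep the same average steady-state level, dosing rate must scale with clearance.
CL ratio = 59.0 / 100 = 0.5900
New interval (same dose) = 9.55 / 0.5900 = 16.19 h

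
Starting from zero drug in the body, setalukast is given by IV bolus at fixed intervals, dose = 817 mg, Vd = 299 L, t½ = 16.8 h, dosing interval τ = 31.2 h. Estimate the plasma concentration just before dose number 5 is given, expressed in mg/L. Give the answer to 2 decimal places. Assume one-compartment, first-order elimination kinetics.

C₀ per dose = Dose / Vd = 817 / 299 = 2.732 mg/L
k = ln2 / t½ = 0.693147 / 16.8 = 0.04126 h⁻¹
Fraction remaining after one interval: r = e^(−kτ) = e^(−0.04126 × 31.2) = 0.2760
Before dose 5, 4 doses have been given (aged 1τ, 2τ, 3τ, 4τ).
C_trough = C₀ × (r + r² + … + r^4) = C₀ × r(1−r^4)/(1−r)
        = 2.732 × 0.2760 × (1 − 0.005803) / (1 − 0.2760) = 1.035 mg/L

1.04 mg/L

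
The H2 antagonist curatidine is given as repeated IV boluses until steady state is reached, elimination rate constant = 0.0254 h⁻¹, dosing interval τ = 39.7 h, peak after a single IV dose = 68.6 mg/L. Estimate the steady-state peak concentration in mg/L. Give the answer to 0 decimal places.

e^(−kτ) = e^(−0.02540 × 39.7) = 0.3648
Accumulation ratio R = 1 / (1 − e^(−kτ)) = 1 / (1 − 0.3648) = 1.574
Steady-state peak = C₀ × R = 68.6 × 1.574 = 108.0 mg/L

108 mg/L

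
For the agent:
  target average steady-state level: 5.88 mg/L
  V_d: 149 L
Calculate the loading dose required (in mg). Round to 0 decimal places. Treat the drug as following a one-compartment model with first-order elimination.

876 mg

LD = Css × Vd = 5.88 × 149 = 876.1 mg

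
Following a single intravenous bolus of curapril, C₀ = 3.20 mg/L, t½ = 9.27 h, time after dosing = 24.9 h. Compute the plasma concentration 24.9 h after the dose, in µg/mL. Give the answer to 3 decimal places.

0.497 µg/mL

k = ln2 / t½ = 0.693147 / 9.27 = 0.07477 h⁻¹
C = C₀ · e^(−k·t) = 3.200 × e^(−0.07477 × 24.9)
  = 3.200 × 0.1554 = 0.4973 mg/L
(0.4973 mg/L = 0.4973 µg/mL)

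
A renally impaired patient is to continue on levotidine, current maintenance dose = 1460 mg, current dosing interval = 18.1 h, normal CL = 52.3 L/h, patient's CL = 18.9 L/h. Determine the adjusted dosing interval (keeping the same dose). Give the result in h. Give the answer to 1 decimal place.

To keep the same average steady-state level, dosing rate must scale with clearance.
CL ratio = 18.9 / 52.3 = 0.3614
New interval (same dose) = 18.1 / 0.3614 = 50.08 h

50.1 h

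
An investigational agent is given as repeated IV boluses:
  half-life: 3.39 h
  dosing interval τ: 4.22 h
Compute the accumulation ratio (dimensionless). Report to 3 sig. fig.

k = ln2 / t½ = 0.693147 / 3.39 = 0.2045 h⁻¹
e^(−kτ) = e^(−0.2045 × 4.22) = 0.4219
Accumulation ratio R = 1 / (1 − e^(−kτ)) = 1 / (1 − 0.4219) = 1.730

1.73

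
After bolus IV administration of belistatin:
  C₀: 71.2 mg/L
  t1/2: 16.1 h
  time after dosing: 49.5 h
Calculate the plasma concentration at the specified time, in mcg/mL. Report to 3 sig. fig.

8.45 mcg/mL

k = ln2 / t½ = 0.693147 / 16.1 = 0.04305 h⁻¹
C = C₀ · e^(−k·t) = 71.20 × e^(−0.04305 × 49.5)
  = 71.20 × 0.1187 = 8.451 mg/L
(8.451 mg/L = 8.451 mcg/mL)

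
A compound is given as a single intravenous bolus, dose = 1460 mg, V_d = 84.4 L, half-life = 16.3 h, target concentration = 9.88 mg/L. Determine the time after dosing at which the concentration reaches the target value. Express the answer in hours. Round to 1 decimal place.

C₀ = Dose / Vd = 1460 / 84.4 = 17.30 mg/L
k = ln2 / t½ = 0.693147 / 16.3 = 0.04252 h⁻¹
t = ln(C₀ / C) / k = ln(17.30 / 9.88) / 0.04252
  = ln(1.751) / 0.04252 = 0.5602 / 0.04252 = 13.17 h

13.2 h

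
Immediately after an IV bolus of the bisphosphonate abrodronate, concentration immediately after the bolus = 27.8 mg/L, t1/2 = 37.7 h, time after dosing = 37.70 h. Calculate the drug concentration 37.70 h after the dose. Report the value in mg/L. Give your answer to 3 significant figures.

k = ln2 / t½ = 0.693147 / 37.7 = 0.01839 h⁻¹
t / t½ = 37.70 / 37.7 = 1 half-lives
C = C₀ × (1/2)^1 = 27.80 × 0.5000 = 13.90 mg/L

13.9 mg/L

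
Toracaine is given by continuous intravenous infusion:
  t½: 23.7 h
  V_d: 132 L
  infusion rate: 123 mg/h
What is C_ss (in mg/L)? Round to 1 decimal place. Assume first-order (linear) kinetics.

k = ln2 / t½ = 0.693147 / 23.7 = 0.02925 h⁻¹
CL = k × Vd = 0.02925 × 132 = 3.861 L/h
At steady state Css = R₀ / CL = 123 / 3.861 = 31.86 mg/L

31.9 mg/L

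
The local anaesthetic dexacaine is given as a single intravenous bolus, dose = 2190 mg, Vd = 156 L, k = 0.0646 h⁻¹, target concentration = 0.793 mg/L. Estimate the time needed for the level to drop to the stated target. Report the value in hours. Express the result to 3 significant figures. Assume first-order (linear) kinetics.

C₀ = Dose / Vd = 2190 / 156 = 14.04 mg/L
t = ln(C₀ / C) / k = ln(14.04 / 0.793) / 0.06460
  = ln(17.70) / 0.06460 = 2.874 / 0.06460 = 44.49 h

44.5 h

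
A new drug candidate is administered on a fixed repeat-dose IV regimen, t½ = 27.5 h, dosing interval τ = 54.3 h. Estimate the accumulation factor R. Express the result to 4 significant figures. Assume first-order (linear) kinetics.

1.341

k = ln2 / t½ = 0.693147 / 27.5 = 0.02521 h⁻¹
e^(−kτ) = e^(−0.02521 × 54.3) = 0.2544
Accumulation ratio R = 1 / (1 − e^(−kτ)) = 1 / (1 − 0.2544) = 1.341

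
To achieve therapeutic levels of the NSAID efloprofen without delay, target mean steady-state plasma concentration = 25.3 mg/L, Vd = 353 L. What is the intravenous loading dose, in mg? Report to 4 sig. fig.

LD = Css × Vd = 25.3 × 353 = 8931 mg

8931 mg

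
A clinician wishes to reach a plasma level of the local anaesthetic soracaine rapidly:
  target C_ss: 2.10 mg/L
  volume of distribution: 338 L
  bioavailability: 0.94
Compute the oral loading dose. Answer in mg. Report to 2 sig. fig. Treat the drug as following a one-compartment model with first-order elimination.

760 mg

LD = Css × Vd / F = 2.10 × 338 / 0.94 = 755.1 mg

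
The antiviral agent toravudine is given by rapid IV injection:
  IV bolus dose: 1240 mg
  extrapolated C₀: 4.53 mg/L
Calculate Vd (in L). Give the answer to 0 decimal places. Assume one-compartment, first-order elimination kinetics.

Vd = Dose / C₀ = 1240 / 4.53 = 273.7 L

274 L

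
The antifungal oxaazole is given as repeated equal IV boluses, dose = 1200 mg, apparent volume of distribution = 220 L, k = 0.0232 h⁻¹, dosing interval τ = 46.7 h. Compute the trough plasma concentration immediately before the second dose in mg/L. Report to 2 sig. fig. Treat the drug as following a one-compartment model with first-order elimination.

C₀ per dose = Dose / Vd = 1200 / 220 = 5.455 mg/L
Fraction remaining after one interval: r = e^(−kτ) = e^(−0.02320 × 46.7) = 0.3384
Before dose 2, 1 dose has been given (aged 1τ).
C_trough = C₀ × r = 5.455 × 0.3384 = 1.846 mg/L

1.8 mg/L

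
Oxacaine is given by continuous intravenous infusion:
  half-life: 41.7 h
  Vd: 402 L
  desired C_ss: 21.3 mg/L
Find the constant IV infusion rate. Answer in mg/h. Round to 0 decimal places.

142 mg/h

k = ln2 / t½ = 0.693147 / 41.7 = 0.01662 h⁻¹
CL = k × Vd = 0.01662 × 402 = 6.681 L/h
At steady state, infusion rate R₀ = Css × CL = 21.3 × 6.681 = 142.3 mg/h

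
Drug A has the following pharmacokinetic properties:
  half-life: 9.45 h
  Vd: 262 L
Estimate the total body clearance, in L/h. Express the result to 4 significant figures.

19.22 L/h

k = ln2 / t½ = 0.693147 / 9.45 = 0.07335 h⁻¹
CL = k × Vd = 0.07335 × 262 = 19.22 L/h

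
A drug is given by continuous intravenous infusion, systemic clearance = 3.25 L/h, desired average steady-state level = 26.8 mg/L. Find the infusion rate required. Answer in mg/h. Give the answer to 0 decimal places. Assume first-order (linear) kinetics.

87 mg/h

At steady state, infusion rate R₀ = Css × CL = 26.8 × 3.250 = 87.10 mg/h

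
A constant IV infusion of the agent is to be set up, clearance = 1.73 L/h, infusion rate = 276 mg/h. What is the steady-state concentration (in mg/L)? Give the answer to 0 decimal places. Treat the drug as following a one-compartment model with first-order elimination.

At steady state Css = R₀ / CL = 276 / 1.730 = 159.5 mg/L

160 mg/L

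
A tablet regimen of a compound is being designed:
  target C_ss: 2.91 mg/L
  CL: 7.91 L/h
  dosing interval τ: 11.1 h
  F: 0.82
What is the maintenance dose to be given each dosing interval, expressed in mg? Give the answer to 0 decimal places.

312 mg

At steady state, F × (Dose/τ) = Css × CL.
Dose = Css × CL × τ / F = 2.91 × 7.910 × 11.1 / 0.82 = 311.6 mg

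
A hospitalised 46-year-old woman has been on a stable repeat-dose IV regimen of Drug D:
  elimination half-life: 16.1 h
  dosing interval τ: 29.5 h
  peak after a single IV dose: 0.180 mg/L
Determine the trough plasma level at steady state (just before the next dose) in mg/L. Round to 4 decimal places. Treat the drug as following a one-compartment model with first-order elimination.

0.0703 mg/L

k = ln2 / t½ = 0.693147 / 16.1 = 0.04305 h⁻¹
e^(−kτ) = e^(−0.04305 × 29.5) = 0.2808
Accumulation ratio R = 1 / (1 − e^(−kτ)) = 1 / (1 − 0.2808) = 1.390
Steady-state trough = C₀ × R × e^(−kτ) = 0.180 × 1.390 × 0.2808 = 0.07026 mg/L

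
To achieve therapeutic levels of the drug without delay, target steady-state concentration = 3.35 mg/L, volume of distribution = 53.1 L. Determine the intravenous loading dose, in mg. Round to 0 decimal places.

LD = Css × Vd = 3.35 × 53.1 = 177.9 mg

178 mg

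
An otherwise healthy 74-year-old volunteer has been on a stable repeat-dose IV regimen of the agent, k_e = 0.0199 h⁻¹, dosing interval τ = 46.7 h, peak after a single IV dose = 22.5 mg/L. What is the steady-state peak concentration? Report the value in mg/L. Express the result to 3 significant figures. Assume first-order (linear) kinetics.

e^(−kτ) = e^(−0.01990 × 46.7) = 0.3948
Accumulation ratio R = 1 / (1 − e^(−kτ)) = 1 / (1 − 0.3948) = 1.652
Steady-state peak = C₀ × R = 22.5 × 1.652 = 37.17 mg/L

37.2 mg/L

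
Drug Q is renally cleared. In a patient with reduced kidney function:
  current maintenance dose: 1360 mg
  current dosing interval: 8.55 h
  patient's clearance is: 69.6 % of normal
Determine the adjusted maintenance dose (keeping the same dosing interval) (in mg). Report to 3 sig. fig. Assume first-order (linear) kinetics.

947 mg

To keep the same average steady-state level, dosing rate must scale with clearance.
CL ratio = 69.6 / 100 = 0.6960
New dose (same interval) = 1360 × 0.6960 = 946.6 mg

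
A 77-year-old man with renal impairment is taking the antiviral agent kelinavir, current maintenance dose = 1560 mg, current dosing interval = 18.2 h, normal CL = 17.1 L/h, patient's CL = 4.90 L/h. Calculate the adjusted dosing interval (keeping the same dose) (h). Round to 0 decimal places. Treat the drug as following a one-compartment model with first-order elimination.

To keep the same average steady-state level, dosing rate must scale with clearance.
CL ratio = 4.90 / 17.1 = 0.2865
New interval (same dose) = 18.2 / 0.2865 = 63.53 h

64 h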